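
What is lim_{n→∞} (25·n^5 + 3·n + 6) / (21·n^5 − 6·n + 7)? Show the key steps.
lim = 25/21

For large n the leading n^5 terms dominate both numerator and denominator. Dividing top and bottom by n^5, every other term tends to 0, leaving 25/21.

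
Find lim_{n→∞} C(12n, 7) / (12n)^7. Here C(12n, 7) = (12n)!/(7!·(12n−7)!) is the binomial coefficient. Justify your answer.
lim = 1/7! = 1/5040

With N = 12n → ∞: C(N, 7) / N^7 = [N(N−1)…(N−6)] / (7! · N^7) = (1/7!) · 1 · (1 − 1/(12n)) · … · (1 − 6/(12n)). Each factor → 1 as N → ∞, so the limit is 1/7! = 1/5040.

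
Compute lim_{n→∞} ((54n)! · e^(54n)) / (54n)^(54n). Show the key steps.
lim = ∞

Stirling: (54n)! ~ sqrt(2π·54n) · (54n/e)^(54n). Hence
  (54n)! · e^(54n) / (54n)^(54n) ~ sqrt(2π·54n) = sqrt(2π·54) · sqrt(n) → ∞.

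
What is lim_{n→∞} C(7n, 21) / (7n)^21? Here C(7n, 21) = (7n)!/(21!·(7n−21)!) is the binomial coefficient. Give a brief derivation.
lim = 1/21! = 1/51090942171709440000

With N = 7n → ∞: C(N, 21) / N^21 = [N(N−1)…(N−20)] / (21! · N^21) = (1/21!) · 1 · (1 − 1/(7n)) · … · (1 − 20/(7n)). Each factor → 1 as N → ∞, so the limit is 1/21! = 1/51090942171709440000.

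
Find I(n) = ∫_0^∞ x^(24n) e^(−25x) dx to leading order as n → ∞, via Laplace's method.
I(n) ~ (sqrt(2π·24n) / 25) · (24n/(25e))^(24n)

Write the integrand as exp(24n ln x − 25x) and set f(x) = 24n ln x − 25x. Then f'(x) = 24n/x − 25 = 0 at x* = 24n/25, and f''(x*) = −24n/x*^2 = −25^2/(24n). Laplace's method (interior maximum) gives
  I(n) ~ e^(f(x*)) · sqrt(2π / |f''(x*)|)
        = exp(24n ln(24n/25) − 24n) · sqrt(2π · 24n / 25^2)
        = (24n/25)^(24n) e^(−24n) · sqrt(2π·24n) / 25
        = (sqrt(2π·24n) / 25) · (24n/(25e))^(24n).
This matches Γ(24n+1)/25^(24n+1) with Stirling applied to Γ.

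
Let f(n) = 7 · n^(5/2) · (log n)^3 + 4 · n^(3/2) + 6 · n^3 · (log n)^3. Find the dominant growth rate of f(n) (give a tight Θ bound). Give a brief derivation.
f(n) ∈ Θ(n^3 · (log n)^3)

Compare the terms by growth order. For large n, n^a · (log n)^b dominates n^a' · (log n)^b' iff a > a', or (a = a' and b > b'). Ranking the 3 terms shows the dominant one is 6 · n^3 · (log n)^3. Hence f(n) ∈ Θ(n^3 · (log n)^3).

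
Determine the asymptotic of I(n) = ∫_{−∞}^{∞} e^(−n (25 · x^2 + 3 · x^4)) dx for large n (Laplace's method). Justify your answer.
I(n) ~ sqrt(π/(25n))

φ(x) = 25 · x^2 + 3 · x^4 has its unique global minimum at x* = 0 (since φ'(x) = 50x + 12x^3 = 0 only at x = 0 for real x with both coefficients positive, and φ → ∞ as |x| → ∞). At x* = 0, φ(0) = 0 and φ''(0) = 50. Laplace's method then gives
  I(n) ~ sqrt(2π / (n · φ''(0))) · e^(−n φ(0)) = sqrt(2π / (50n)) = sqrt(π/(25n)).
The 3 · x^4 term contributes only at subleading order (an O(1/n) relative correction).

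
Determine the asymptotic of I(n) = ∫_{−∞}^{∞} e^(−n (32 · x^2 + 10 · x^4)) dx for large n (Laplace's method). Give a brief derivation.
I(n) ~ sqrt(π/(32n))

φ(x) = 32 · x^2 + 10 · x^4 has its unique global minimum at x* = 0 (since φ'(x) = 64x + 40x^3 = 0 only at x = 0 for real x with both coefficients positive, and φ → ∞ as |x| → ∞). At x* = 0, φ(0) = 0 and φ''(0) = 64. Laplace's method then gives
  I(n) ~ sqrt(2π / (n · φ''(0))) · e^(−n φ(0)) = sqrt(2π / (64n)) = sqrt(π/(32n)).
The 10 · x^4 term contributes only at subleading order (an O(1/n) relative correction).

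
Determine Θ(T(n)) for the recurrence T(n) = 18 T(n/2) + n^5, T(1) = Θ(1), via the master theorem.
T(n) = Θ(n^5)

log_2 18 ≈ 4.170. f(n) = n^5 dominates n^(log_2 18) since 5 > 4.170, and the regularity condition a·f(n/b) = 18·(n/2)^5 = (18/32)·n^5 ≤ c·f(n) holds with c = 18/32 ≈ 0.562 < 1. So this is Case 3: T(n) = Θ(f(n)) = Θ(n^5).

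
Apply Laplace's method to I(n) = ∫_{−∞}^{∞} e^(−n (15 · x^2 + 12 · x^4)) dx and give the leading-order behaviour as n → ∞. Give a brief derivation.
I(n) ~ sqrt(π/(15n))

φ(x) = 15 · x^2 + 12 · x^4 has its unique global minimum at x* = 0 (since φ'(x) = 30x + 48x^3 = 0 only at x = 0 for real x with both coefficients positive, and φ → ∞ as |x| → ∞). At x* = 0, φ(0) = 0 and φ''(0) = 30. Laplace's method then gives
  I(n) ~ sqrt(2π / (n · φ''(0))) · e^(−n φ(0)) = sqrt(2π / (30n)) = sqrt(π/(15n)).
The 12 · x^4 term contributes only at subleading order (an O(1/n) relative correction).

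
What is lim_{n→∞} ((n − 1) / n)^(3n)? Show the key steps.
lim = e^(−3)

Rewrite as (1 − 1/n)^(3n). By the standard limit (1 + x/n)^n → e^x, we have (1 − 1/n)^n → e^(−1), and raising to the 3rd power gives e^(−3).
More precisely, ln[(1 − 1/n)^(3n)] = 3n · ln(1 − 1/n) = 3n · (-1/n + O(1/n^2)) = -3 + O(1/n) → -3.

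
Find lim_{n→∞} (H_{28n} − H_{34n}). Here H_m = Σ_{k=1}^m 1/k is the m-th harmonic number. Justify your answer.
lim = ln(28/34) = ln(14/17)

Euler-Maclaurin gives H_m = ln m + γ + 1/(2m) + O(1/m^2). The γ and O(1/m) terms cancel in the difference:
  H_{28n} − H_{34n} = ln(28n) − ln(34n) + O(1/n) = ln(28/34) + O(1/n).
Hence the limit is ln(28/34) = ln(14/17).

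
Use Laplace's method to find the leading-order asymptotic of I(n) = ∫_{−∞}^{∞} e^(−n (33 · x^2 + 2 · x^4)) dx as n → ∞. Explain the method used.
I(n) ~ sqrt(π/(33n))

φ(x) = 33 · x^2 + 2 · x^4 has its unique global minimum at x* = 0 (since φ'(x) = 66x + 8x^3 = 0 only at x = 0 for real x with both coefficients positive, and φ → ∞ as |x| → ∞). At x* = 0, φ(0) = 0 and φ''(0) = 66. Laplace's method then gives
  I(n) ~ sqrt(2π / (n · φ''(0))) · e^(−n φ(0)) = sqrt(2π / (66n)) = sqrt(π/(33n)).
The 2 · x^4 term contributes only at subleading order (an O(1/n) relative correction).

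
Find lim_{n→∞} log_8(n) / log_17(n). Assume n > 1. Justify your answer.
lim = ln(17) / ln(8) = log_8(17)

Change of base: log_8(n) = ln n / ln 8 and log_17(n) = ln n / ln 17. The ratio is (ln n / ln 8) · (ln 17 / ln n) = ln 17 / ln 8, a constant independent of n. So the limit is ln 17 / ln 8 = log_8(17).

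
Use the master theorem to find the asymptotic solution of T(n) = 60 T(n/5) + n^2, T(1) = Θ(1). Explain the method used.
T(n) = Θ(n^(log_5 60))

Master theorem: compare f(n) = n^2 to n^(log_5 60) where log_5 60 ≈ 2.544. Since 2 < log_5 60, we have f(n) = O(n^(log_5 60 − ε)) for some ε > 0 — Case 1. Hence T(n) = Θ(n^(log_5 60)).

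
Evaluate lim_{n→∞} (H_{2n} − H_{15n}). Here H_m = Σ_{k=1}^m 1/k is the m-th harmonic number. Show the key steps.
lim = ln(2/15)

Euler-Maclaurin gives H_m = ln m + γ + 1/(2m) + O(1/m^2). The γ and O(1/m) terms cancel in the difference:
  H_{2n} − H_{15n} = ln(2n) − ln(15n) + O(1/n) = ln(2/15) + O(1/n).
Hence the limit is ln(2/15).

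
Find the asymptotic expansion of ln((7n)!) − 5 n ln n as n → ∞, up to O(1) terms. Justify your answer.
ln((7n)!) − 5 n ln n = 2 n ln n + 7(ln 7 − 1) n + (1/2) ln(2π·7n) + O(1/n)

Stirling: ln((7n)!) = 7n ln(7n) − 7n + (1/2) ln(2π·7n) + O(1/n).
Expand 7n ln(7n) = 7n (ln n + ln 7) = 7n ln n + 7n ln 7.
Subtract 5n ln n: leading term is (7 − 5) n ln n = 2 n ln n. The next term is 7n ln 7 − 7n = 7(ln 7 − 1) n. Then the (1/2) ln(2π·7n) correction.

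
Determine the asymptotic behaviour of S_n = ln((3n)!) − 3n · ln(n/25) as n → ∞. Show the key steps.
S_n ~ 3n · (ln 75 − 1) + O(ln n)

Stirling: ln((3n)!) = 3n ln(3n) − 3n + O(ln n).
  S_n = 3n ln(3n) − 3n − 3n ln(n/25) + O(ln n)
      = 3n ln(3n) − 3n ln n + 3n ln 25 − 3n + O(ln n)
      = 3n ln 3 + 3n ln 25 − 3n + O(ln n)
      = 3n (ln 75 − 1) + O(ln n).
Numerically ln(75) − 1 ≈ 3.3175.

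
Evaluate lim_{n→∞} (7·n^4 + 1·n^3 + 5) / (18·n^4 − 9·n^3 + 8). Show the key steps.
lim = 7/18

For large n the leading n^4 terms dominate both numerator and denominator. Dividing top and bottom by n^4, every other term tends to 0, leaving 7/18.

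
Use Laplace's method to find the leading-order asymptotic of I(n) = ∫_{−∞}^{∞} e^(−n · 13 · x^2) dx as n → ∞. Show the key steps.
I(n) = sqrt(π/(13n))

Here φ(x) = 13 · x^2 has its unique minimum at x* = 0 with φ(x*) = 0 and φ''(x*) = 26. Laplace's method gives
  I(n) ~ e^(−n φ(x*)) · sqrt(2π / (n · φ''(x*))) = sqrt(2π / (26n)) = sqrt(π/(13n)).
This is exact: substituting u = (x − 0)·sqrt(13n) gives I(n) = (1/sqrt(13n)) ∫_{−∞}^{∞} e^(−u^2) du = sqrt(π/(13n)).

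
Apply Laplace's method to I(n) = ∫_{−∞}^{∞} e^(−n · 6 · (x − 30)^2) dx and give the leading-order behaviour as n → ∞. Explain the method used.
I(n) = sqrt(π/(6n))

Here φ(x) = 6 · (x − 30)^2 has its unique minimum at x* = 30 with φ(x*) = 0 and φ''(x*) = 12. Laplace's method gives
  I(n) ~ e^(−n φ(x*)) · sqrt(2π / (n · φ''(x*))) = sqrt(2π / (12n)) = sqrt(π/(6n)).
This is exact: substituting u = (x − 30)·sqrt(6n) gives I(n) = (1/sqrt(6n)) ∫_{−∞}^{∞} e^(−u^2) du = sqrt(π/(6n)).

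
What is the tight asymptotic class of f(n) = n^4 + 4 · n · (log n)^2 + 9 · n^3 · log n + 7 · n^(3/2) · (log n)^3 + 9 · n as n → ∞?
f(n) ∈ Θ(n^4)

Compare the terms by growth order. For large n, n^a · (log n)^b dominates n^a' · (log n)^b' iff a > a', or (a = a' and b > b'). Ranking the 5 terms shows the dominant one is n^4. Hence f(n) ∈ Θ(n^4).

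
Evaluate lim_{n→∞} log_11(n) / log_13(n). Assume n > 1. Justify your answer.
lim = ln(13) / ln(11) = log_11(13)

Change of base: log_11(n) = ln n / ln 11 and log_13(n) = ln n / ln 13. The ratio is (ln n / ln 11) · (ln 13 / ln n) = ln 13 / ln 11, a constant independent of n. So the limit is ln 13 / ln 11 = log_11(13).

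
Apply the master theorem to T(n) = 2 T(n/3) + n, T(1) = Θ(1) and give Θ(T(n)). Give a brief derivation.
T(n) = Θ(n)

log_3 2 ≈ 0.631. f(n) = n dominates n^(log_3 2) since 1 > 0.631, and the regularity condition a·f(n/b) = 2·(n/3)^1 = (2/3)·n ≤ c·f(n) holds with c = 2/3 ≈ 0.667 < 1. So this is Case 3: T(n) = Θ(f(n)) = Θ(n).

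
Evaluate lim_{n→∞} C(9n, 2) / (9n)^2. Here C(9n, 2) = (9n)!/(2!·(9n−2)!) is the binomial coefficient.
lim = 1/2! = 1/2

With N = 9n → ∞: C(N, 2) / N^2 = [N(N−1)…(N−1)] / (2! · N^2) = (1/2!) · 1 · (1 − 1/(9n)). Each factor → 1 as N → ∞, so the limit is 1/2! = 1/2.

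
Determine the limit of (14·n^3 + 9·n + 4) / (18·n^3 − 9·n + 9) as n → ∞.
lim = 14/18 = 7/9

For large n the leading n^3 terms dominate both numerator and denominator. Dividing top and bottom by n^3, every other term tends to 0, leaving 14/18 = 7/9.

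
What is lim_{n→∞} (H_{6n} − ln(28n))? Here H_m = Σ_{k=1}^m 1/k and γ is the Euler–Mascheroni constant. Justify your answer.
lim = ln(3/14) + γ

By Euler-Maclaurin, H_m = ln m + γ + O(1/m). So
  H_{6n} − ln(28n) = ln(6n) + γ − ln(28n) + O(1/n)
                       = ln(6/28) + γ + O(1/n).
Hence the limit is ln(6/28) + γ (= ln(3/14)).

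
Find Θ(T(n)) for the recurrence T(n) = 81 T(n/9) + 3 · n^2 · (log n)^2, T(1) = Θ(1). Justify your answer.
T(n) = Θ(n^2 · (log n)^3)

Here log_9 81 = 2 and f(n) = 3 · n^2 · (log n)^2 = Θ(n^(log_9 81) · (log n)^2). This is the extended Case 2 of the master theorem (f matches the critical exponent up to log factors), giving T(n) = Θ(n^(log_9 81) · (log n)^(2+1)) = Θ(n^2 · (log n)^3).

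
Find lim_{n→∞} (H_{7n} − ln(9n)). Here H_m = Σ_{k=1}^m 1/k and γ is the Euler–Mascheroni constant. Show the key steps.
lim = ln(7/9) + γ

By Euler-Maclaurin, H_m = ln m + γ + O(1/m). So
  H_{7n} − ln(9n) = ln(7n) + γ − ln(9n) + O(1/n)
                       = ln(7/9) + γ + O(1/n).
Hence the limit is ln(7/9) + γ.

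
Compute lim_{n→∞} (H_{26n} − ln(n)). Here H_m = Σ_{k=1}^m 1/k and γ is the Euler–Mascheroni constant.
lim = ln 26 + γ

By Euler-Maclaurin, H_m = ln m + γ + O(1/m). So
  H_{26n} − ln(n) = ln(26n) + γ − ln(n) + O(1/n)
                       = ln(26/1) + γ + O(1/n).
Hence the limit is ln(26/1) + γ.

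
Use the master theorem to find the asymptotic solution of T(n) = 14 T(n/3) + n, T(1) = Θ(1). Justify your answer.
T(n) = Θ(n^(log_3 14))

Master theorem: compare f(n) = n to n^(log_3 14) where log_3 14 ≈ 2.402. Since 1 < log_3 14, we have f(n) = O(n^(log_3 14 − ε)) for some ε > 0 — Case 1. Hence T(n) = Θ(n^(log_3 14)).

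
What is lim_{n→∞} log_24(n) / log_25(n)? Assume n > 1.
lim = ln(25) / ln(24) = log_24(25)

Change of base: log_24(n) = ln n / ln 24 and log_25(n) = ln n / ln 25. The ratio is (ln n / ln 24) · (ln 25 / ln n) = ln 25 / ln 24, a constant independent of n. So the limit is ln 25 / ln 24 = log_24(25).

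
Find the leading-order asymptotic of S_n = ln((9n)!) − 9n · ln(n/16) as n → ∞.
S_n ~ 9n · (ln 144 − 1) + O(ln n)

Stirling: ln((9n)!) = 9n ln(9n) − 9n + O(ln n).
  S_n = 9n ln(9n) − 9n − 9n ln(n/16) + O(ln n)
      = 9n ln(9n) − 9n ln n + 9n ln 16 − 9n + O(ln n)
      = 9n ln 9 + 9n ln 16 − 9n + O(ln n)
      = 9n (ln 144 − 1) + O(ln n).
Numerically ln(144) − 1 ≈ 3.9698.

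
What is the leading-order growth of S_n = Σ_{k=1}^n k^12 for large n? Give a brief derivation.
S_n ~ n^13 / 13

By integral comparison (Euler-Maclaurin), Σ_{k=1}^n k^12 = ∫_0^n x^12 dx + O(n^12) = n^13/13 + O(n^12). (Equivalently, Faulhaber's formula gives the same leading term.)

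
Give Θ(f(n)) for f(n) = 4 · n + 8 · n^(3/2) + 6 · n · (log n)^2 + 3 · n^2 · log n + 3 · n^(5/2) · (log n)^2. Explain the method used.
f(n) ∈ Θ(n^(5/2) · (log n)^2)

Compare the terms by growth order. For large n, n^a · (log n)^b dominates n^a' · (log n)^b' iff a > a', or (a = a' and b > b'). Ranking the 5 terms shows the dominant one is 3 · n^(5/2) · (log n)^2. Hence f(n) ∈ Θ(n^(5/2) · (log n)^2).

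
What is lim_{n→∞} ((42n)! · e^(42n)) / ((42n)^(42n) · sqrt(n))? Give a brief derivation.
lim = sqrt(2π·42)

Stirling: (42n)! ~ sqrt(2π·42n) · (42n/e)^(42n). Hence
  (42n)! · e^(42n) / (42n)^(42n) ~ sqrt(2π·42n).
Dividing by sqrt(n): sqrt(2π·42n) / sqrt(n) = sqrt(2π·42) · n^((1−1)/2), so the limit is sqrt(2π·42).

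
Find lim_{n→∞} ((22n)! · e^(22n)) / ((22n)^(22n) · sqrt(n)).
lim = sqrt(2π·22)

Stirling: (22n)! ~ sqrt(2π·22n) · (22n/e)^(22n). Hence
  (22n)! · e^(22n) / (22n)^(22n) ~ sqrt(2π·22n).
Dividing by sqrt(n): sqrt(2π·22n) / sqrt(n) = sqrt(2π·22) · n^((1−1)/2), so the limit is sqrt(2π·22).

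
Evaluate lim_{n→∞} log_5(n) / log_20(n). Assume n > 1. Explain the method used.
lim = ln(20) / ln(5) = log_5(20)

Change of base: log_5(n) = ln n / ln 5 and log_20(n) = ln n / ln 20. The ratio is (ln n / ln 5) · (ln 20 / ln n) = ln 20 / ln 5, a constant independent of n. So the limit is ln 20 / ln 5 = log_5(20).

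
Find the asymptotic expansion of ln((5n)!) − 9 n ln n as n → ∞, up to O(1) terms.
ln((5n)!) − 9 n ln n = −4 n ln n + 5(ln 5 − 1) n + (1/2) ln(2π·5n) + O(1/n)

Stirling: ln((5n)!) = 5n ln(5n) − 5n + (1/2) ln(2π·5n) + O(1/n).
Expand 5n ln(5n) = 5n (ln n + ln 5) = 5n ln n + 5n ln 5.
Subtract 9n ln n: leading term is (5 − 9) n ln n = −4 n ln n. The next term is 5n ln 5 − 5n = 5(ln 5 − 1) n. Then the (1/2) ln(2π·5n) correction.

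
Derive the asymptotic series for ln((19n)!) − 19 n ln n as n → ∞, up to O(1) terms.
ln((19n)!) − 19 n ln n = 19(ln 19 − 1) n + (1/2) ln(2π·19n) + O(1/n)

Stirling: ln((19n)!) = 19n ln(19n) − 19n + (1/2) ln(2π·19n) + O(1/n).
Since 19n ln(19n) = 19n ln n + 19n ln 19, subtracting 19n ln n cancels the n ln n term exactly. What remains is 19(ln 19 − 1) n + (1/2) ln(2π·19n) + O(1/n).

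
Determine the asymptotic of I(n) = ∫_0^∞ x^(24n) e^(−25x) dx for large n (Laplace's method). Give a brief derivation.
I(n) ~ (sqrt(2π·24n) / 25) · (24n/(25e))^(24n)

Write the integrand as exp(24n ln x − 25x) and set f(x) = 24n ln x − 25x. Then f'(x) = 24n/x − 25 = 0 at x* = 24n/25, and f''(x*) = −24n/x*^2 = −25^2/(24n). Laplace's method (interior maximum) gives
  I(n) ~ e^(f(x*)) · sqrt(2π / |f''(x*)|)
        = exp(24n ln(24n/25) − 24n) · sqrt(2π · 24n / 25^2)
        = (24n/25)^(24n) e^(−24n) · sqrt(2π·24n) / 25
        = (sqrt(2π·24n) / 25) · (24n/(25e))^(24n).
This matches Γ(24n+1)/25^(24n+1) with Stirling applied to Γ.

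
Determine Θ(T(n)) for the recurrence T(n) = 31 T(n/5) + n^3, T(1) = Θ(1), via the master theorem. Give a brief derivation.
T(n) = Θ(n^3)

log_5 31 ≈ 2.134. f(n) = n^3 dominates n^(log_5 31) since 3 > 2.134, and the regularity condition a·f(n/b) = 31·(n/5)^3 = (31/125)·n^3 ≤ c·f(n) holds with c = 31/125 ≈ 0.248 < 1. So this is Case 3: T(n) = Θ(f(n)) = Θ(n^3).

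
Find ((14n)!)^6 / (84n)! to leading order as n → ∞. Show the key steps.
((14n)!)^6/(84n)! ~ ((2π·14n)^(5/2) / sqrt(6)) · 6^(−6·14n)  →  0

Write N = 14n. Stirling: N! ~ sqrt(2π N)(N/e)^N and (6N)! ~ sqrt(2π·6N)·(6N/e)^(6N).
  (N!)^6/(6N)! ~ (2π N)^(6/2) (N/e)^(6N) / [sqrt(2π·6N) (6N/e)^(6N)]
     = (2π N)^(6/2) / sqrt(2π·6N) · (N/(6N))^(6N)
     = (2π N)^((6−1)/2) / sqrt(6) · 6^(−6N).
Since 6^6 > 1, the factor 6^(−6N) decays exponentially, so the ratio → 0. Substituting N = 14n gives the stated form.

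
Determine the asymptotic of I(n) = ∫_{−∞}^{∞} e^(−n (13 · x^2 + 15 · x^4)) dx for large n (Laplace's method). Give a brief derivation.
I(n) ~ sqrt(π/(13n))

φ(x) = 13 · x^2 + 15 · x^4 has its unique global minimum at x* = 0 (since φ'(x) = 26x + 60x^3 = 0 only at x = 0 for real x with both coefficients positive, and φ → ∞ as |x| → ∞). At x* = 0, φ(0) = 0 and φ''(0) = 26. Laplace's method then gives
  I(n) ~ sqrt(2π / (n · φ''(0))) · e^(−n φ(0)) = sqrt(2π / (26n)) = sqrt(π/(13n)).
The 15 · x^4 term contributes only at subleading order (an O(1/n) relative correction).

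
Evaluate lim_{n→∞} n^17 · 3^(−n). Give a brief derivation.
lim = 0

Exponentials with base > 1 dominate every fixed polynomial: for any fixed c, n^c / 3^n → 0 as n → ∞ (e.g. by the ratio test, or by writing 3^n = e^(n ln 3) and noting e^(n ln 3) / n^c → ∞). Hence n^17 · 3^(−n) = n^17 / 3^n → 0.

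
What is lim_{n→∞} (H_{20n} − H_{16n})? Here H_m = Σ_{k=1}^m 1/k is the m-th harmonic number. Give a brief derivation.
lim = ln(20/16) = ln(5/4)

Euler-Maclaurin gives H_m = ln m + γ + 1/(2m) + O(1/m^2). The γ and O(1/m) terms cancel in the difference:
  H_{20n} − H_{16n} = ln(20n) − ln(16n) + O(1/n) = ln(20/16) + O(1/n).
Hence the limit is ln(20/16) = ln(5/4).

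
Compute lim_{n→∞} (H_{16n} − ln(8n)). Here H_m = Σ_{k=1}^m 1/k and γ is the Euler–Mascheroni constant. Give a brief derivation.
lim = ln 2 + γ

By Euler-Maclaurin, H_m = ln m + γ + O(1/m). So
  H_{16n} − ln(8n) = ln(16n) + γ − ln(8n) + O(1/n)
                       = ln(16/8) + γ + O(1/n).
Hence the limit is ln(16/8) + γ (= ln 2).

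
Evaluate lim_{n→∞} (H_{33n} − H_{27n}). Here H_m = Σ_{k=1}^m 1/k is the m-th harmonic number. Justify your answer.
lim = ln(33/27) = ln(11/9)

Euler-Maclaurin gives H_m = ln m + γ + 1/(2m) + O(1/m^2). The γ and O(1/m) terms cancel in the difference:
  H_{33n} − H_{27n} = ln(33n) − ln(27n) + O(1/n) = ln(33/27) + O(1/n).
Hence the limit is ln(33/27) = ln(11/9).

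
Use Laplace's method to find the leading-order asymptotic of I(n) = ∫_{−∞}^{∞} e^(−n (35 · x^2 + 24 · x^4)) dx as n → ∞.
I(n) ~ sqrt(π/(35n))

φ(x) = 35 · x^2 + 24 · x^4 has its unique global minimum at x* = 0 (since φ'(x) = 70x + 96x^3 = 0 only at x = 0 for real x with both coefficients positive, and φ → ∞ as |x| → ∞). At x* = 0, φ(0) = 0 and φ''(0) = 70. Laplace's method then gives
  I(n) ~ sqrt(2π / (n · φ''(0))) · e^(−n φ(0)) = sqrt(2π / (70n)) = sqrt(π/(35n)).
The 24 · x^4 term contributes only at subleading order (an O(1/n) relative correction).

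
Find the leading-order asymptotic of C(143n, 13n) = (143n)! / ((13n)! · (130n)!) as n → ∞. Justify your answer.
C(143n, 13n) ~ (285311670611/10000000000)^(13n) · sqrt(11/(20π·13n))

Write N = 13n. Apply Stirling to each factorial:
  (11N)! ~ sqrt(2π·11N) · (11N/e)^(11N),
  N! ~ sqrt(2π N) · (N/e)^N,
  (10N)! ~ sqrt(2π·10N) · (10N/e)^(10N).
The exponential factors combine to (11N)^(11N) / (N^N · (10N)^(10N)) = 11^(11N)/10^(10N) = (11^11/10^10)^N = (285311670611/10000000000)^N.
The square-root prefactors combine to sqrt(2π·11N) / (sqrt(2π N)·sqrt(2π·10N)) = sqrt(11 / (2π·10·N)) = sqrt(11/(20π·13n)).
Substituting N = 13n: C(143n, 13n) ~ (285311670611/10000000000)^(13n) · sqrt(11/(20π·13n)).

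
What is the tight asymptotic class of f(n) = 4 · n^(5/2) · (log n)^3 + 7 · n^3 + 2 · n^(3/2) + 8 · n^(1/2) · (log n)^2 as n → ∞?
f(n) ∈ Θ(n^3)

Compare the terms by growth order. For large n, n^a · (log n)^b dominates n^a' · (log n)^b' iff a > a', or (a = a' and b > b'). Ranking the 4 terms shows the dominant one is 7 · n^3. Hence f(n) ∈ Θ(n^3).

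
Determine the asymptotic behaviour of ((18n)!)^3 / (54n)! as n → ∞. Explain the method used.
((18n)!)^3/(54n)! ~ ((2π·18n)^(2/2) / sqrt(3)) · 3^(−3·18n)  →  0

Write N = 18n. Stirling: N! ~ sqrt(2π N)(N/e)^N and (3N)! ~ sqrt(2π·3N)·(3N/e)^(3N).
  (N!)^3/(3N)! ~ (2π N)^(3/2) (N/e)^(3N) / [sqrt(2π·3N) (3N/e)^(3N)]
     = (2π N)^(3/2) / sqrt(2π·3N) · (N/(3N))^(3N)
     = (2π N)^((3−1)/2) / sqrt(3) · 3^(−3N).
Since 3^3 > 1, the factor 3^(−3N) decays exponentially, so the ratio → 0. Substituting N = 18n gives the stated form.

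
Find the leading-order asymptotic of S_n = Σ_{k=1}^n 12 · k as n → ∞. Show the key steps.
S_n ~ 6 · n^2

By integral comparison (Euler-Maclaurin), Σ_{k=1}^n 12 · k = 12 · ∫_0^n x^1 dx + O(n) = 12 · n^2/2 = 6 · n^2 + O(n). (Equivalently, Faulhaber's formula gives the same leading term.)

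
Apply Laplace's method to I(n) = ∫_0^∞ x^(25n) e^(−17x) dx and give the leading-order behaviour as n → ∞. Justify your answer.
I(n) ~ (sqrt(2π·25n) / 17) · (25n/(17e))^(25n)

Write the integrand as exp(25n ln x − 17x) and set f(x) = 25n ln x − 17x. Then f'(x) = 25n/x − 17 = 0 at x* = 25n/17, and f''(x*) = −25n/x*^2 = −17^2/(25n). Laplace's method (interior maximum) gives
  I(n) ~ e^(f(x*)) · sqrt(2π / |f''(x*)|)
        = exp(25n ln(25n/17) − 25n) · sqrt(2π · 25n / 17^2)
        = (25n/17)^(25n) e^(−25n) · sqrt(2π·25n) / 17
        = (sqrt(2π·25n) / 17) · (25n/(17e))^(25n).
This matches Γ(25n+1)/17^(25n+1) with Stirling applied to Γ.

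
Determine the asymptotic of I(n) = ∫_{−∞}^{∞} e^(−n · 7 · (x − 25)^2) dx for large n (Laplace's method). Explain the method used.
I(n) = sqrt(π/(7n))

Here φ(x) = 7 · (x − 25)^2 has its unique minimum at x* = 25 with φ(x*) = 0 and φ''(x*) = 14. Laplace's method gives
  I(n) ~ e^(−n φ(x*)) · sqrt(2π / (n · φ''(x*))) = sqrt(2π / (14n)) = sqrt(π/(7n)).
This is exact: substituting u = (x − 25)·sqrt(7n) gives I(n) = (1/sqrt(7n)) ∫_{−∞}^{∞} e^(−u^2) du = sqrt(π/(7n)).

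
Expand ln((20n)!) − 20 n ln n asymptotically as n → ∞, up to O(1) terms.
ln((20n)!) − 20 n ln n = 20(ln 20 − 1) n + (1/2) ln(2π·20n) + O(1/n)

Stirling: ln((20n)!) = 20n ln(20n) − 20n + (1/2) ln(2π·20n) + O(1/n).
Since 20n ln(20n) = 20n ln n + 20n ln 20, subtracting 20n ln n cancels the n ln n term exactly. What remains is 20(ln 20 − 1) n + (1/2) ln(2π·20n) + O(1/n).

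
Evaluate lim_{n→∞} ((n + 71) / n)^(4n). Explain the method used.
lim = e^284

Rewrite as (1 + 71/n)^(4n). By the standard limit (1 + x/n)^n → e^x, we have (1 + 71/n)^n → e^71, and raising to the 4th power gives e^284.
More precisely, ln[(1 + 71/n)^(4n)] = 4n · ln(1 + 71/n) = 4n · (71/n + O(1/n^2)) = 284 + O(1/n) → 284.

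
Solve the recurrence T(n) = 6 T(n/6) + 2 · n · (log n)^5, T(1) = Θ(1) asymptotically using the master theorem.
T(n) = Θ(n · (log n)^6)

Here log_6 6 = 1 and f(n) = 2 · n · (log n)^5 = Θ(n^(log_6 6) · (log n)^5). This is the extended Case 2 of the master theorem (f matches the critical exponent up to log factors), giving T(n) = Θ(n^(log_6 6) · (log n)^(5+1)) = Θ(n · (log n)^6).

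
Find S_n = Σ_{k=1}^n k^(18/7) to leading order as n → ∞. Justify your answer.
S_n ~ (7/25) · n^(25/7)

Integral comparison: Σ_{k=1}^n k^(18/7) = ∫_0^n x^(18/7) dx + O(n^(18/7)). The integral is n^(1 + 18/7) / (1 + 18/7) = n^((18+7)/7) / ((18+7)/7) = (7/25) · n^(25/7).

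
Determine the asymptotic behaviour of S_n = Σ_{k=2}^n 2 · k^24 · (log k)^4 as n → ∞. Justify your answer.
S_n ~ 2 · n^25 · (log n)^4 / 25

By integral comparison, S_n = ∫_1^n 2 · x^24 · (log x)^4 dx + O(n^24 · (log n)^4). For the integral, the leading term of ∫_1^n x^24 (log x)^4 dx is n^25/25 · (log n)^4 (by repeated integration by parts; each step lowers the log-exponent and produces a relatively O(1/log n) correction). Hence S_n ~ 2 · n^25 · (log n)^4 / 25.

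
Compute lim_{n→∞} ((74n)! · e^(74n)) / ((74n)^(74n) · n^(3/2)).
lim = 0

Stirling: (74n)! ~ sqrt(2π·74n) · (74n/e)^(74n). Hence
  (74n)! · e^(74n) / (74n)^(74n) ~ sqrt(2π·74n).
Dividing by n^(3/2): sqrt(2π·74n) / n^(3/2) = sqrt(2π·74) · n^((1−3)/2), so the expression behaves like sqrt(2π·74) · n^((1−3)/2) → 0.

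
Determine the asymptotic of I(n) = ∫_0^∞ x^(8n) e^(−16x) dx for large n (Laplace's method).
I(n) ~ (sqrt(2π·8n) / 16) · (8n/(16e))^(8n)

Write the integrand as exp(8n ln x − 16x) and set f(x) = 8n ln x − 16x. Then f'(x) = 8n/x − 16 = 0 at x* = 8n/16, and f''(x*) = −8n/x*^2 = −16^2/(8n). Laplace's method (interior maximum) gives
  I(n) ~ e^(f(x*)) · sqrt(2π / |f''(x*)|)
        = exp(8n ln(8n/16) − 8n) · sqrt(2π · 8n / 16^2)
        = (8n/16)^(8n) e^(−8n) · sqrt(2π·8n) / 16
        = (sqrt(2π·8n) / 16) · (8n/(16e))^(8n).
This matches Γ(8n+1)/16^(8n+1) with Stirling applied to Γ.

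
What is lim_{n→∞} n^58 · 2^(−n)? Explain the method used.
lim = 0

Exponentials with base > 1 dominate every fixed polynomial: for any fixed c, n^c / 2^n → 0 as n → ∞ (e.g. by the ratio test, or by writing 2^n = e^(n ln 2) and noting e^(n ln 2) / n^c → ∞). Hence n^58 · 2^(−n) = n^58 / 2^n → 0.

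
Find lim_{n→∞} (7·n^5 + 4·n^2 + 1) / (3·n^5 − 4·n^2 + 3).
lim = 7/3

For large n the leading n^5 terms dominate both numerator and denominator. Dividing top and bottom by n^5, every other term tends to 0, leaving 7/3.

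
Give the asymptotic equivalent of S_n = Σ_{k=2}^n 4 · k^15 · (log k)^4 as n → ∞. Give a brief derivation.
S_n ~ n^16 · (log n)^4 / 4

By integral comparison, S_n = ∫_1^n 4 · x^15 · (log x)^4 dx + O(n^15 · (log n)^4). For the integral, the leading term of ∫_1^n x^15 (log x)^4 dx is n^16/16 · (log n)^4 (by repeated integration by parts; each step lowers the log-exponent and produces a relatively O(1/log n) correction). Hence S_n ~ n^16 · (log n)^4 / 4.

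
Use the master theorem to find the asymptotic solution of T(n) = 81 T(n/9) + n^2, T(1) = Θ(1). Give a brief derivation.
T(n) = Θ(n^2 log n)

log_9 81 = 2, and f(n) = n^2 = Θ(n^(log_9 81)). This is Case 2 of the master theorem: T(n) = Θ(f(n) · log n) = Θ(n^2 log n).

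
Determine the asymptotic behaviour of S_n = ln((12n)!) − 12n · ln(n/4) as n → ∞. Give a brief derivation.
S_n ~ 12n · (ln 48 − 1) + O(ln n)

Stirling: ln((12n)!) = 12n ln(12n) − 12n + O(ln n).
  S_n = 12n ln(12n) − 12n − 12n ln(n/4) + O(ln n)
      = 12n ln(12n) − 12n ln n + 12n ln 4 − 12n + O(ln n)
      = 12n ln 12 + 12n ln 4 − 12n + O(ln n)
      = 12n (ln 48 − 1) + O(ln n).
Numerically ln(48) − 1 ≈ 2.8712.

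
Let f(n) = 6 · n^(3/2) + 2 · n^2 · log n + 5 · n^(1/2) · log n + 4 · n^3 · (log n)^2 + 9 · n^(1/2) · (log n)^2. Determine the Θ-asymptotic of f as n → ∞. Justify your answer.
f(n) ∈ Θ(n^3 · (log n)^2)

Compare the terms by growth order. For large n, n^a · (log n)^b dominates n^a' · (log n)^b' iff a > a', or (a = a' and b > b'). Ranking the 5 terms shows the dominant one is 4 · n^3 · (log n)^2. Hence f(n) ∈ Θ(n^3 · (log n)^2).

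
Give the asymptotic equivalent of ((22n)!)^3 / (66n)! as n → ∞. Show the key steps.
((22n)!)^3/(66n)! ~ ((2π·22n)^(2/2) / sqrt(3)) · 3^(−3·22n)  →  0

Write N = 22n. Stirling: N! ~ sqrt(2π N)(N/e)^N and (3N)! ~ sqrt(2π·3N)·(3N/e)^(3N).
  (N!)^3/(3N)! ~ (2π N)^(3/2) (N/e)^(3N) / [sqrt(2π·3N) (3N/e)^(3N)]
     = (2π N)^(3/2) / sqrt(2π·3N) · (N/(3N))^(3N)
     = (2π N)^((3−1)/2) / sqrt(3) · 3^(−3N).
Since 3^3 > 1, the factor 3^(−3N) decays exponentially, so the ratio → 0. Substituting N = 22n gives the stated form.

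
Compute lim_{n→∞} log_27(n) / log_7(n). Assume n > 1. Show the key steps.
lim = ln(7) / ln(27) = log_27(7)

Change of base: log_27(n) = ln n / ln 27 and log_7(n) = ln n / ln 7. The ratio is (ln n / ln 27) · (ln 7 / ln n) = ln 7 / ln 27, a constant independent of n. So the limit is ln 7 / ln 27 = log_27(7).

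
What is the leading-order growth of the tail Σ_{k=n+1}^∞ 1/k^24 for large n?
Σ_{k>n} 1/k^24 ~ 1/(23 · n^23)

Compare to the integral: ∫_{n}^∞ x^(−24) dx = [−x^(−23)/23]_{n}^∞ = 1/((24−1)·n^23). Euler-Maclaurin then gives
  Σ_{k>n} 1/k^24 = ∫_{n}^∞ dx/x^24 − 1/(2·n^24) + O(1/n^25).
(Equivalently this is ζ(24) − Σ_{k≤n} 1/k^24.)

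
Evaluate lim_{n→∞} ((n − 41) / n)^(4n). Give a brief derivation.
lim = e^(−164)

Rewrite as (1 − 41/n)^(4n). By the standard limit (1 + x/n)^n → e^x, we have (1 − 41/n)^n → e^(−41), and raising to the 4th power gives e^(−164).
More precisely, ln[(1 − 41/n)^(4n)] = 4n · ln(1 − 41/n) = 4n · (-41/n + O(1/n^2)) = -164 + O(1/n) → -164.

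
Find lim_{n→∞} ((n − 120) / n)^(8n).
lim = e^(−960)

Rewrite as (1 − 120/n)^(8n). By the standard limit (1 + x/n)^n → e^x, we have (1 − 120/n)^n → e^(−120), and raising to the 8th power gives e^(−960).
More precisely, ln[(1 − 120/n)^(8n)] = 8n · ln(1 − 120/n) = 8n · (-120/n + O(1/n^2)) = -960 + O(1/n) → -960.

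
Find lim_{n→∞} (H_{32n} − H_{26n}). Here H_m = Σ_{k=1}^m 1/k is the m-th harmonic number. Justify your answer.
lim = ln(32/26) = ln(16/13)

Euler-Maclaurin gives H_m = ln m + γ + 1/(2m) + O(1/m^2). The γ and O(1/m) terms cancel in the difference:
  H_{32n} − H_{26n} = ln(32n) − ln(26n) + O(1/n) = ln(32/26) + O(1/n).
Hence the limit is ln(32/26) = ln(16/13).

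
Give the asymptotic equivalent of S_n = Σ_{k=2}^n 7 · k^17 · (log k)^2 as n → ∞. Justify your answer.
S_n ~ 7 · n^18 · (log n)^2 / 18

By integral comparison, S_n = ∫_1^n 7 · x^17 · (log x)^2 dx + O(n^17 · (log n)^2). For the integral, the leading term of ∫_1^n x^17 (log x)^2 dx is n^18/18 · (log n)^2 (by repeated integration by parts; each step lowers the log-exponent and produces a relatively O(1/log n) correction). Hence S_n ~ 7 · n^18 · (log n)^2 / 18.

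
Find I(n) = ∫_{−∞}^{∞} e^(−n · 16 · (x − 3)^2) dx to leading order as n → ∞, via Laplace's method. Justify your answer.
I(n) = sqrt(π/(16n))

Here φ(x) = 16 · (x − 3)^2 has its unique minimum at x* = 3 with φ(x*) = 0 and φ''(x*) = 32. Laplace's method gives
  I(n) ~ e^(−n φ(x*)) · sqrt(2π / (n · φ''(x*))) = sqrt(2π / (32n)) = sqrt(π/(16n)).
This is exact: substituting u = (x − 3)·sqrt(16n) gives I(n) = (1/sqrt(16n)) ∫_{−∞}^{∞} e^(−u^2) du = sqrt(π/(16n)).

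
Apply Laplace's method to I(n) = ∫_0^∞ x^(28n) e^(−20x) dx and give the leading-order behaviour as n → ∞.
I(n) ~ (sqrt(2π·28n) / 20) · (28n/(20e))^(28n)

Write the integrand as exp(28n ln x − 20x) and set f(x) = 28n ln x − 20x. Then f'(x) = 28n/x − 20 = 0 at x* = 28n/20, and f''(x*) = −28n/x*^2 = −20^2/(28n). Laplace's method (interior maximum) gives
  I(n) ~ e^(f(x*)) · sqrt(2π / |f''(x*)|)
        = exp(28n ln(28n/20) − 28n) · sqrt(2π · 28n / 20^2)
        = (28n/20)^(28n) e^(−28n) · sqrt(2π·28n) / 20
        = (sqrt(2π·28n) / 20) · (28n/(20e))^(28n).
This matches Γ(28n+1)/20^(28n+1) with Stirling applied to Γ.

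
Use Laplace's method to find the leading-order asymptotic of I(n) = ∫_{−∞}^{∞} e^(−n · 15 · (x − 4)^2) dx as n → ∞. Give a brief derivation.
I(n) = sqrt(π/(15n))

Here φ(x) = 15 · (x − 4)^2 has its unique minimum at x* = 4 with φ(x*) = 0 and φ''(x*) = 30. Laplace's method gives
  I(n) ~ e^(−n φ(x*)) · sqrt(2π / (n · φ''(x*))) = sqrt(2π / (30n)) = sqrt(π/(15n)).
This is exact: substituting u = (x − 4)·sqrt(15n) gives I(n) = (1/sqrt(15n)) ∫_{−∞}^{∞} e^(−u^2) du = sqrt(π/(15n)).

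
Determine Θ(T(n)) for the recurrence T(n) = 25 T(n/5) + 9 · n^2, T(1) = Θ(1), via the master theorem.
T(n) = Θ(n^2 log n)

log_5 25 = 2, and f(n) = 9 · n^2 = Θ(n^(log_5 25)). This is Case 2 of the master theorem: T(n) = Θ(f(n) · log n) = Θ(n^2 log n).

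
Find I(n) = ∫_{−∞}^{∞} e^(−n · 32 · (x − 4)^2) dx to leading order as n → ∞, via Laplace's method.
I(n) = sqrt(π/(32n))

Here φ(x) = 32 · (x − 4)^2 has its unique minimum at x* = 4 with φ(x*) = 0 and φ''(x*) = 64. Laplace's method gives
  I(n) ~ e^(−n φ(x*)) · sqrt(2π / (n · φ''(x*))) = sqrt(2π / (64n)) = sqrt(π/(32n)).
This is exact: substituting u = (x − 4)·sqrt(32n) gives I(n) = (1/sqrt(32n)) ∫_{−∞}^{∞} e^(−u^2) du = sqrt(π/(32n)).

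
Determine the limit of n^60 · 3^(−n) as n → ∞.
lim = 0

Exponentials with base > 1 dominate every fixed polynomial: for any fixed c, n^c / 3^n → 0 as n → ∞ (e.g. by the ratio test, or by writing 3^n = e^(n ln 3) and noting e^(n ln 3) / n^c → ∞). Hence n^60 · 3^(−n) = n^60 / 3^n → 0.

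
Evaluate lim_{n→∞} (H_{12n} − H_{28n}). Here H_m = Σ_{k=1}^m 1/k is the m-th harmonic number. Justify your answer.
lim = ln(12/28) = ln(3/7)

Euler-Maclaurin gives H_m = ln m + γ + 1/(2m) + O(1/m^2). The γ and O(1/m) terms cancel in the difference:
  H_{12n} − H_{28n} = ln(12n) − ln(28n) + O(1/n) = ln(12/28) + O(1/n).
Hence the limit is ln(12/28) = ln(3/7).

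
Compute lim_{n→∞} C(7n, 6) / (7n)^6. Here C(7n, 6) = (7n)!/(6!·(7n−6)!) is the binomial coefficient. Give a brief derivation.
lim = 1/6! = 1/720

With N = 7n → ∞: C(N, 6) / N^6 = [N(N−1)…(N−5)] / (6! · N^6) = (1/6!) · 1 · (1 − 1/(7n)) · … · (1 − 5/(7n)). Each factor → 1 as N → ∞, so the limit is 1/6! = 1/720.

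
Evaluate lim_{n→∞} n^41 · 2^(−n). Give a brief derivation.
lim = 0

Exponentials with base > 1 dominate every fixed polynomial: for any fixed c, n^c / 2^n → 0 as n → ∞ (e.g. by the ratio test, or by writing 2^n = e^(n ln 2) and noting e^(n ln 2) / n^c → ∞). Hence n^41 · 2^(−n) = n^41 / 2^n → 0.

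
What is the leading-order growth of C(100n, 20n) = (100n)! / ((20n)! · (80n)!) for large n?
C(100n, 20n) ~ (3125/256)^(20n) · sqrt(5/(8π·20n))

Write N = 20n. Apply Stirling to each factorial:
  (5N)! ~ sqrt(2π·5N) · (5N/e)^(5N),
  N! ~ sqrt(2π N) · (N/e)^N,
  (4N)! ~ sqrt(2π·4N) · (4N/e)^(4N).
The exponential factors combine to (5N)^(5N) / (N^N · (4N)^(4N)) = 5^(5N)/4^(4N) = (5^5/4^4)^N = (3125/256)^N.
The square-root prefactors combine to sqrt(2π·5N) / (sqrt(2π N)·sqrt(2π·4N)) = sqrt(5 / (2π·4·N)) = sqrt(5/(8π·20n)).
Substituting N = 20n: C(100n, 20n) ~ (3125/256)^(20n) · sqrt(5/(8π·20n)).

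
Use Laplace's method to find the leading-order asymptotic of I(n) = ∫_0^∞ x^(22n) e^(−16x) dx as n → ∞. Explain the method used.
I(n) ~ (sqrt(2π·22n) / 16) · (22n/(16e))^(22n)

Write the integrand as exp(22n ln x − 16x) and set f(x) = 22n ln x − 16x. Then f'(x) = 22n/x − 16 = 0 at x* = 22n/16, and f''(x*) = −22n/x*^2 = −16^2/(22n). Laplace's method (interior maximum) gives
  I(n) ~ e^(f(x*)) · sqrt(2π / |f''(x*)|)
        = exp(22n ln(22n/16) − 22n) · sqrt(2π · 22n / 16^2)
        = (22n/16)^(22n) e^(−22n) · sqrt(2π·22n) / 16
        = (sqrt(2π·22n) / 16) · (22n/(16e))^(22n).
This matches Γ(22n+1)/16^(22n+1) with Stirling applied to Γ.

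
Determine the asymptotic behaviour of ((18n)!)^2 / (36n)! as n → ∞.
((18n)!)^2/(36n)! ~ ((2π·18n)^(1/2) / sqrt(2)) · 2^(−2·18n)  →  0

Write N = 18n. Stirling: N! ~ sqrt(2π N)(N/e)^N and (2N)! ~ sqrt(2π·2N)·(2N/e)^(2N).
  (N!)^2/(2N)! ~ (2π N)^(2/2) (N/e)^(2N) / [sqrt(2π·2N) (2N/e)^(2N)]
     = (2π N)^(2/2) / sqrt(2π·2N) · (N/(2N))^(2N)
     = (2π N)^((2−1)/2) / sqrt(2) · 2^(−2N).
Since 2^2 > 1, the factor 2^(−2N) decays exponentially, so the ratio → 0. Substituting N = 18n gives the stated form.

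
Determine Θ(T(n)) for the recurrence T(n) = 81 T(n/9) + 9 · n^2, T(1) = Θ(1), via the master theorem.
T(n) = Θ(n^2 log n)

log_9 81 = 2, and f(n) = 9 · n^2 = Θ(n^(log_9 81)). This is Case 2 of the master theorem: T(n) = Θ(f(n) · log n) = Θ(n^2 log n).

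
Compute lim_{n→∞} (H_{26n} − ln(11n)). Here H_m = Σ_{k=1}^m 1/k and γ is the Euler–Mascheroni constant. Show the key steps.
lim = ln(26/11) + γ

By Euler-Maclaurin, H_m = ln m + γ + O(1/m). So
  H_{26n} − ln(11n) = ln(26n) + γ − ln(11n) + O(1/n)
                       = ln(26/11) + γ + O(1/n).
Hence the limit is ln(26/11) + γ.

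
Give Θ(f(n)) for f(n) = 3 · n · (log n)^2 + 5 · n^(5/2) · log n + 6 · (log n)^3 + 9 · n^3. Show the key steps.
f(n) ∈ Θ(n^3)

Compare the terms by growth order. For large n, n^a · (log n)^b dominates n^a' · (log n)^b' iff a > a', or (a = a' and b > b'). Ranking the 4 terms shows the dominant one is 9 · n^3. Hence f(n) ∈ Θ(n^3).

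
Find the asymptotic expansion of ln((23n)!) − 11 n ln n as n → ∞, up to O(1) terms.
ln((23n)!) − 11 n ln n = 12 n ln n + 23(ln 23 − 1) n + (1/2) ln(2π·23n) + O(1/n)

Stirling: ln((23n)!) = 23n ln(23n) − 23n + (1/2) ln(2π·23n) + O(1/n).
Expand 23n ln(23n) = 23n (ln n + ln 23) = 23n ln n + 23n ln 23.
Subtract 11n ln n: leading term is (23 − 11) n ln n = 12 n ln n. The next term is 23n ln 23 − 23n = 23(ln 23 − 1) n. Then the (1/2) ln(2π·23n) correction.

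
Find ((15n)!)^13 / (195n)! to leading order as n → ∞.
((15n)!)^13/(195n)! ~ ((2π·15n)^(12/2) / sqrt(13)) · 13^(−13·15n)  →  0

Write N = 15n. Stirling: N! ~ sqrt(2π N)(N/e)^N and (13N)! ~ sqrt(2π·13N)·(13N/e)^(13N).
  (N!)^13/(13N)! ~ (2π N)^(13/2) (N/e)^(13N) / [sqrt(2π·13N) (13N/e)^(13N)]
     = (2π N)^(13/2) / sqrt(2π·13N) · (N/(13N))^(13N)
     = (2π N)^((13−1)/2) / sqrt(13) · 13^(−13N).
Since 13^13 > 1, the factor 13^(−13N) decays exponentially, so the ratio → 0. Substituting N = 15n gives the stated form.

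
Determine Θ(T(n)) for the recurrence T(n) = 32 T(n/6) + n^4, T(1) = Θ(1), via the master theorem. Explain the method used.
T(n) = Θ(n^4)

log_6 32 ≈ 1.934. f(n) = n^4 dominates n^(log_6 32) since 4 > 1.934, and the regularity condition a·f(n/b) = 32·(n/6)^4 = (32/1296)·n^4 ≤ c·f(n) holds with c = 32/1296 ≈ 0.0247 < 1. So this is Case 3: T(n) = Θ(f(n)) = Θ(n^4).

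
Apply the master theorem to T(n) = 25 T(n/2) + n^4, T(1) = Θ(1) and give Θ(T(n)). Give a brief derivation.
T(n) = Θ(n^(log_2 25))

Master theorem: compare f(n) = n^4 to n^(log_2 25) where log_2 25 ≈ 4.644. Since 4 < log_2 25, we have f(n) = O(n^(log_2 25 − ε)) for some ε > 0 — Case 1. Hence T(n) = Θ(n^(log_2 25)).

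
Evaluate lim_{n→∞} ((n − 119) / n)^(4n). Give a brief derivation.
lim = e^(−476)

Rewrite as (1 − 119/n)^(4n). By the standard limit (1 + x/n)^n → e^x, we have (1 − 119/n)^n → e^(−119), and raising to the 4th power gives e^(−476).
More precisely, ln[(1 − 119/n)^(4n)] = 4n · ln(1 − 119/n) = 4n · (-119/n + O(1/n^2)) = -476 + O(1/n) → -476.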